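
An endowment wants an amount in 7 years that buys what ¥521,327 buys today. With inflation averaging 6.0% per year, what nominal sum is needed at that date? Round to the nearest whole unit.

Cumulative price-level factor: (1+6.0%)^7 ≈ 1.5036302590.
The nominal amount required is ¥521,327 scaled up by that factor.

¥783,883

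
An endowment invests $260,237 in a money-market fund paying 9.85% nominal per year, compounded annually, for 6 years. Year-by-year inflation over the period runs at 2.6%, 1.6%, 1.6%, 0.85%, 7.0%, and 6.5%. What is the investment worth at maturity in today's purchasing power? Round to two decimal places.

$375,686.29

Nominal value at maturity: $260,237 × (1 + 9.85%)^6 ≈ $457,266.53.
Price-level factor over 6 years: 1.026 × 1.016 × 1.016 × 1.0085 × 1.070 × 1.065 ≈ 1.2171498914.
Dividing the nominal maturity value by the price-level factor gives the value in today's money.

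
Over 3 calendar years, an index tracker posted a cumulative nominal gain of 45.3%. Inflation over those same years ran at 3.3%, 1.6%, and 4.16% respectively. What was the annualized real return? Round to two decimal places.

9.95%

Cumulative inflation factor: 1.033 × 1.016 × 1.0416 ≈ 1.09319.
Nominal growth factor: 1.45300. Real growth factor = 1.45300 / 1.09319 ≈ 1.32914.
Annualized: 1.32914^(1/3) − 1 ≈ 0.09949.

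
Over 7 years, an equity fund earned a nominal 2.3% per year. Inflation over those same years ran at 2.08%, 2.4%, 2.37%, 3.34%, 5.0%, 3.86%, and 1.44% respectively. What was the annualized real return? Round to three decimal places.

Cumulative inflation factor: 1.0208 × 1.024 × 1.0237 × 1.0334 × 1.050 × 1.0386 × 1.0144 ≈ 1.22329.
Nominal growth factor: 1.17254. Real growth factor = 1.17254 / 1.22329 ≈ 0.95852.
Annualized: 0.95852^(1/7) − 1 ≈ -0.00603.

-0.603%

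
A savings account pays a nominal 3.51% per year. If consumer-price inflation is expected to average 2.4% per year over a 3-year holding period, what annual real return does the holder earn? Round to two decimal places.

With constant rates the annual real return is the same each year: (1+3.51%)/(1+2.4%) − 1 = 0.01084.

1.08%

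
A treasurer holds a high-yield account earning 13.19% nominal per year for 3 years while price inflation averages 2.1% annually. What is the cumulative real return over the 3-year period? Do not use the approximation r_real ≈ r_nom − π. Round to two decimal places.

The annual real rate is (1+13.19%)/(1+2.1%) − 1 = 10.8619%.
Compounded over 3 years: (1 + 0.108619)^3 − 1 ≈ 0.36253.

36.25%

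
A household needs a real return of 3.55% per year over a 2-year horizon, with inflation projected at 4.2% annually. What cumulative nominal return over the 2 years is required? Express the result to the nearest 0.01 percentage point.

16.42%

Required annual nominal rate: (1+3.55%)(1+4.2%) − 1 = 7.8991%.
Cumulative over 2 years: (1 + 0.078991)^2 − 1 ≈ 0.16422.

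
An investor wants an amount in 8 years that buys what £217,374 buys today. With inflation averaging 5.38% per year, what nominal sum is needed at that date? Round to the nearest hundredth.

Cumulative price-level factor: (1+5.38%)^8 ≈ 1.5207770637.
Multiplying £217,374 by the price-level factor gives the future nominal sum.

£330,577.39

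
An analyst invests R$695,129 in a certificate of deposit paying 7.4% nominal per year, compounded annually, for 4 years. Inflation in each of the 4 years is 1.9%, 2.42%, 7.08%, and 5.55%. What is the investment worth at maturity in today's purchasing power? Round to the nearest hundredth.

Nominal value at maturity: R$695,129 × (1 + 7.4%)^4 ≈ R$924,873.92.
Price-level factor over 4 years: 1.019 × 1.0242 × 1.0708 × 1.0555 ≈ 1.1795749896.
Dividing the nominal maturity value by the price-level factor gives the value in today's money.

R$784,073.86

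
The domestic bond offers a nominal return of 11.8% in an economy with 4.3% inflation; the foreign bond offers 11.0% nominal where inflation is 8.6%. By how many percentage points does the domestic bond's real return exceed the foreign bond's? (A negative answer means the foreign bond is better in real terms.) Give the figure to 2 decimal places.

The domestic bond real return: 1.118/1.043 − 1 = 7.191%.
The foreign bond real return: 1.110/1.086 − 1 = 2.210%.
Difference: 7.191 − 2.210 = 4.981 pp.

4.98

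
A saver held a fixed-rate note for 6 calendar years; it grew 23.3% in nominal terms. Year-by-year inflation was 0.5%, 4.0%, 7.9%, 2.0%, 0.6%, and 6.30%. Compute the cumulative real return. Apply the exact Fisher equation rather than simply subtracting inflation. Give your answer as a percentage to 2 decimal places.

Cumulative inflation factor: 1.005 × 1.040 × 1.079 × 1.020 × 1.006 × 1.0630 ≈ 1.23013.
Nominal growth factor: 1.23300. Real growth factor = 1.23300 / 1.23013 ≈ 1.00233.
Total real return ≈ 0.2330%.

0.23%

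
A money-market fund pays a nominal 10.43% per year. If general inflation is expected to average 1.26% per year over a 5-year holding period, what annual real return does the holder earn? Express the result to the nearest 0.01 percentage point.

With constant rates the annual real return is the same each year: (1+10.43%)/(1+1.26%) − 1 = 0.09056.

9.06%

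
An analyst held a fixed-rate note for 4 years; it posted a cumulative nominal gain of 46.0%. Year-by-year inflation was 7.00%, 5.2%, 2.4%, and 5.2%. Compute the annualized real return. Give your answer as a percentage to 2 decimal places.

Cumulative inflation factor: 1.0700 × 1.052 × 1.024 × 1.052 ≈ 1.21259.
Nominal growth factor: 1.46000. Real growth factor = 1.46000 / 1.21259 ≈ 1.20403.
Annualized: 1.20403^(1/4) − 1 ≈ 0.04751.

4.75%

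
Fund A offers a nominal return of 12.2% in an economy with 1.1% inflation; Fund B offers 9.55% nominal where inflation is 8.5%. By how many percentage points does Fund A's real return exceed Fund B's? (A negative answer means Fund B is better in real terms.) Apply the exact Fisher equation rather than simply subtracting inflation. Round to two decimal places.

Fund A real return: 1.122/1.011 − 1 = 10.979%.
Fund B real return: 1.0955/1.085 − 1 = 0.968%.
Difference: 10.979 − 0.968 = 10.011 pp.

10.01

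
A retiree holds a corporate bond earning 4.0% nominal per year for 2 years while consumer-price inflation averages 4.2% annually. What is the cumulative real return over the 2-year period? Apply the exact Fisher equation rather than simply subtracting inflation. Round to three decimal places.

The annual real rate is (1+4.0%)/(1+4.2%) − 1 = -0.1919%.
Compounded over 2 years: (1 + -0.001919)^2 − 1 ≈ -0.00384.

-0.384%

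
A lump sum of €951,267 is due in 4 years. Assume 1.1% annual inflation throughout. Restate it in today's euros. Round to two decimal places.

€910,537.44

Price-level factor over 4 years: (1 + 1.1%)^4 ≈ 1.0447313386.
Purchasing power today: €951,267 divided by that factor.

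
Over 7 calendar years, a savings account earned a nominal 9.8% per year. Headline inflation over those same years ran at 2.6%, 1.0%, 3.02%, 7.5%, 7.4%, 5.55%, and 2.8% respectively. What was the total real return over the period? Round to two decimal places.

43.87%

Cumulative inflation factor: 1.026 × 1.010 × 1.0302 × 1.075 × 1.074 × 1.0555 × 1.028 ≈ 1.33738.
Nominal growth factor: 1.92405. Real growth factor = 1.92405 / 1.33738 ≈ 1.43867.
Total real return ≈ 43.8673%.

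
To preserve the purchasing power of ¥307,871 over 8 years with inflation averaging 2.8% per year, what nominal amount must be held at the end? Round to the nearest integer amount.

¥383,985

Cumulative price-level factor: (1+2.8%)^8 ≈ 1.2472253153.
The nominal amount required is ¥307,871 scaled up by that factor.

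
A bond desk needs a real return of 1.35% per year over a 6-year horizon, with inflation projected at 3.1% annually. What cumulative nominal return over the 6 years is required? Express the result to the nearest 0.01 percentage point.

Required annual nominal rate: (1+1.35%)(1+3.1%) − 1 = 4.49185%.
Cumulative over 6 years: (1 + 0.0449185)^6 − 1 ≈ 0.30165.

30.17%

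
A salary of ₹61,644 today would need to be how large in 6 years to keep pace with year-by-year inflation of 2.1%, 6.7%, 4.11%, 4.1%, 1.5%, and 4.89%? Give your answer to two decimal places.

Cumulative price-level factor: 1.021 × 1.067 × 1.0411 × 1.041 × 1.015 × 1.0489 ≈ 1.2569947539.
Multiplying ₹61,644 by the price-level factor gives the future nominal sum.

₹77,486.18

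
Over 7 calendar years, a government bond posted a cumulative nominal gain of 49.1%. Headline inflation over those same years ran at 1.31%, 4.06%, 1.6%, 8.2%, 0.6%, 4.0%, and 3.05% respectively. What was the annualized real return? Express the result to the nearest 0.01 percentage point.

Cumulative inflation factor: 1.0131 × 1.0406 × 1.016 × 1.082 × 1.006 × 1.040 × 1.0305 ≈ 1.24950.
Nominal growth factor: 1.49100. Real growth factor = 1.49100 / 1.24950 ≈ 1.19328.
Annualized: 1.19328^(1/7) − 1 ≈ 0.02556.

2.56%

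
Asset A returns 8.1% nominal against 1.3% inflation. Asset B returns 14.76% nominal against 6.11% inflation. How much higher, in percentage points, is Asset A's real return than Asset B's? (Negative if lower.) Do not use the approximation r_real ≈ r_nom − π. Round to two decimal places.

-1.44

Asset A real return: 1.081/1.013 − 1 = 6.713%.
Asset B real return: 1.1476/1.0611 − 1 = 8.152%.
Difference: 6.713 − 8.152 = -1.439 pp.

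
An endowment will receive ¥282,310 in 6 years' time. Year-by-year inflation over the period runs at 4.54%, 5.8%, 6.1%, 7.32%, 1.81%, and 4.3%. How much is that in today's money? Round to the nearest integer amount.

Price-level factor over 6 years: 1.0454 × 1.058 × 1.061 × 1.0732 × 1.0181 × 1.043 ≈ 1.3373311396.
Purchasing power today: ¥282,310 divided by that factor.

¥211,100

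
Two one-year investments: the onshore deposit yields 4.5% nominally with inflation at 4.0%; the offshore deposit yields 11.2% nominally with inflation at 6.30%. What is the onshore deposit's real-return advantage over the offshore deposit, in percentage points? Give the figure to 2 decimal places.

The onshore deposit real return: 1.045/1.040 − 1 = 0.481%.
The offshore deposit real return: 1.112/1.0630 − 1 = 4.610%.
Difference: 0.481 − 4.610 = -4.129 pp.

-4.13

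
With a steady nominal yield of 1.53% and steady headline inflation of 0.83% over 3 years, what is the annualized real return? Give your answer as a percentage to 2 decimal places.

0.69%

With constant rates the annual real return is the same each year: (1+1.53%)/(1+0.83%) − 1 = 0.00694.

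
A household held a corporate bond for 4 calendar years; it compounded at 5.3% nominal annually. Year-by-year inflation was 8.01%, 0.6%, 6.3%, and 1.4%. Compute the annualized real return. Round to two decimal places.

Cumulative inflation factor: 1.0801 × 1.006 × 1.063 × 1.014 ≈ 1.17121.
Nominal growth factor: 1.22946. Real growth factor = 1.22946 / 1.17121 ≈ 1.04974.
Annualized: 1.04974^(1/4) − 1 ≈ 0.01221.

1.22%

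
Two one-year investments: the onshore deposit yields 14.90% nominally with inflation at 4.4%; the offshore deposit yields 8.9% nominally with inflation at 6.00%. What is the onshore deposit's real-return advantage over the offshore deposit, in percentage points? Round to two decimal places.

7.32

The onshore deposit real return: 1.1490/1.044 − 1 = 10.057%.
The offshore deposit real return: 1.089/1.0600 − 1 = 2.736%.
Difference: 10.057 − 2.736 = 7.321 pp.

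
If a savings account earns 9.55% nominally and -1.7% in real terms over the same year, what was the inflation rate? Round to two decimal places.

11.44%

From (1+r_nom) = (1+r_real)(1+π), we get 1+π = (1 + 9.55%)/(1 − 1.7%) = 1.0955/0.983 ≈ 1.11445.
So π ≈ 11.4446%.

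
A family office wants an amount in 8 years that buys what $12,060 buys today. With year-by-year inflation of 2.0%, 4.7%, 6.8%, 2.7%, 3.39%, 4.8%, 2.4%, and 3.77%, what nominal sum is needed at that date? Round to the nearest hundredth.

Cumulative price-level factor: 1.020 × 1.047 × 1.068 × 1.027 × 1.0339 × 1.048 × 1.024 × 1.0377 ≈ 1.3486527463.
Multiplying $12,060 by the price-level factor gives the future nominal sum.

$16,264.75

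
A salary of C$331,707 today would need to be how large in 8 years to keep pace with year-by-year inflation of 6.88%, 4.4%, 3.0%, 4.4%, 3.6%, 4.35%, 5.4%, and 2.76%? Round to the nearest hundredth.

Cumulative price-level factor: 1.0688 × 1.044 × 1.030 × 1.044 × 1.036 × 1.0435 × 1.054 × 1.0276 ≈ 1.4049199593.
Multiplying C$331,707 by the price-level factor gives the future nominal sum.

C$466,021.78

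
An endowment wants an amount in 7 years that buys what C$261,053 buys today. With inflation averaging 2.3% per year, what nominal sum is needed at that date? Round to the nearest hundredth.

C$306,096.33

Cumulative price-level factor: (1+2.3%)^7 ≈ 1.1725447756.
Multiplying C$261,053 by the price-level factor gives the future nominal sum.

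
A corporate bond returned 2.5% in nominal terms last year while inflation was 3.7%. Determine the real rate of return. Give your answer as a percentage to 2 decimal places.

Real return via the Fisher equation: (1 + 2.5%)/(1 + 3.7%) − 1 = 1.025/1.037 − 1 ≈ -0.01157.

-1.16%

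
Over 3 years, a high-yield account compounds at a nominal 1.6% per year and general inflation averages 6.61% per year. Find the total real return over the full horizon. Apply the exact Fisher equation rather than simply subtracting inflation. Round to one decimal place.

The annual real rate is (1+1.6%)/(1+6.61%) − 1 = -4.6994%.
Compounded over 3 years: (1 + -0.046994)^3 − 1 ≈ -0.13446.

-13.4%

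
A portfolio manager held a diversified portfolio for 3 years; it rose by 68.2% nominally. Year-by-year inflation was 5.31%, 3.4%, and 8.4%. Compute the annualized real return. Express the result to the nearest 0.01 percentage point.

Cumulative inflation factor: 1.0531 × 1.034 × 1.084 ≈ 1.18037.
Nominal growth factor: 1.68200. Real growth factor = 1.68200 / 1.18037 ≈ 1.42497.
Annualized: 1.42497^(1/3) − 1 ≈ 0.12530.

12.53%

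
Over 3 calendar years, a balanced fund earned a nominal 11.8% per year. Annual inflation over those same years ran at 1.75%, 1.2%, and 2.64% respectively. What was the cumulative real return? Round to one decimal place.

Cumulative inflation factor: 1.0175 × 1.012 × 1.0264 ≈ 1.05689.
Nominal growth factor: 1.39742. Real growth factor = 1.39742 / 1.05689 ≈ 1.32219.
Total real return ≈ 32.2190%.

32.2%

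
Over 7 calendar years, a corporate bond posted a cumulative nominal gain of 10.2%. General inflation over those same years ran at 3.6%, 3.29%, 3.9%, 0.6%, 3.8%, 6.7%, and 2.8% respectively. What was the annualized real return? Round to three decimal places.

-2.045%

Cumulative inflation factor: 1.036 × 1.0329 × 1.039 × 1.006 × 1.038 × 1.067 × 1.028 ≈ 1.27346.
Nominal growth factor: 1.10200. Real growth factor = 1.10200 / 1.27346 ≈ 0.86536.
Annualized: 0.86536^(1/7) − 1 ≈ -0.02045.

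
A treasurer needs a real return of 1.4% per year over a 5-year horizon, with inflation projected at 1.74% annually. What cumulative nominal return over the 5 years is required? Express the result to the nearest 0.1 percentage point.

Required annual nominal rate: (1+1.4%)(1+1.74%) − 1 = 3.16436%.
Cumulative over 5 years: (1 + 0.0316436)^5 − 1 ≈ 0.16855.

16.9%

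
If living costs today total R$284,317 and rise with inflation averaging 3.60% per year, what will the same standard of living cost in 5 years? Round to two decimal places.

R$339,313.86

Cumulative price-level factor: (1+3.60%)^5 ≈ 1.1934350185.
Multiplying R$284,317 by the price-level factor gives the future nominal sum.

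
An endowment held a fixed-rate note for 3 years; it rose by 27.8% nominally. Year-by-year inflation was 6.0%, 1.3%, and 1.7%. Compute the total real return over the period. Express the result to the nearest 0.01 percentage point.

17.03%

Cumulative inflation factor: 1.060 × 1.013 × 1.017 ≈ 1.09203.
Nominal growth factor: 1.27800. Real growth factor = 1.27800 / 1.09203 ≈ 1.17029.
Total real return ≈ 17.0293%.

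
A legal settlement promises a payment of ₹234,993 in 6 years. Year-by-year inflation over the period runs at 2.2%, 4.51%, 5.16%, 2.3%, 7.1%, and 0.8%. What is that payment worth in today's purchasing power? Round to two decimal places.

₹189,439.25

Price-level factor over 6 years: 1.022 × 1.0451 × 1.0516 × 1.023 × 1.071 × 1.008 ≈ 1.2404662641.
Purchasing power today: ₹234,993 divided by that factor.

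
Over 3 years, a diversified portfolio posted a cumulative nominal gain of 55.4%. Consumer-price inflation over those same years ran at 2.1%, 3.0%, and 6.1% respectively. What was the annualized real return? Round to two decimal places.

11.68%

Cumulative inflation factor: 1.021 × 1.030 × 1.061 ≈ 1.11578.
Nominal growth factor: 1.55400. Real growth factor = 1.55400 / 1.11578 ≈ 1.39275.
Annualized: 1.39275^(1/3) − 1 ≈ 0.11675.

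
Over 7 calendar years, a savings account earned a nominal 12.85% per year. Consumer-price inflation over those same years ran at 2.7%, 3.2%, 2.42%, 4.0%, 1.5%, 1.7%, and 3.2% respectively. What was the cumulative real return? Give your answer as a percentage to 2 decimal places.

93.81%

Cumulative inflation factor: 1.027 × 1.032 × 1.0242 × 1.040 × 1.015 × 1.017 × 1.032 ≈ 1.20264.
Nominal growth factor: 2.33083. Real growth factor = 2.33083 / 1.20264 ≈ 1.93810.
Total real return ≈ 93.8099%.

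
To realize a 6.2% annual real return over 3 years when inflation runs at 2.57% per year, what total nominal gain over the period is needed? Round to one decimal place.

Required annual nominal rate: (1+6.2%)(1+2.57%) − 1 = 8.92934%.
Cumulative over 3 years: (1 + 0.0892934)^3 − 1 ≈ 0.29251.

29.3%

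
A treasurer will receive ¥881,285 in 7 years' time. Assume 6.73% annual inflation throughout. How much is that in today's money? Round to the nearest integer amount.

¥558,613

Price-level factor over 7 years: (1 + 6.73%)^7 ≈ 1.5776314887.
Purchasing power today: ¥881,285 divided by that factor.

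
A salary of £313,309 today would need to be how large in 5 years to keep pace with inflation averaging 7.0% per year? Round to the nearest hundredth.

Cumulative price-level factor: (1+7.0%)^5 = 1.4025517307.
The nominal amount required is £313,309 scaled up by that factor.

£439,432.08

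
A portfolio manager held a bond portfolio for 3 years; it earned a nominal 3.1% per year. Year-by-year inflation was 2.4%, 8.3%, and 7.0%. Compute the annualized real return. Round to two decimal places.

Cumulative inflation factor: 1.024 × 1.083 × 1.070 ≈ 1.18662.
Nominal growth factor: 1.09591. Real growth factor = 1.09591 / 1.18662 ≈ 0.92356.
Annualized: 0.92356^(1/3) − 1 ≈ -0.02616.

-2.62%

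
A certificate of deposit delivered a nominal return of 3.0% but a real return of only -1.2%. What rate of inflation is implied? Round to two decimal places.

4.25%

From (1+r_nom) = (1+r_real)(1+π), we get 1+π = (1 + 3.0%)/(1 − 1.2%) = 1.030/0.988 ≈ 1.04251.
So π ≈ 4.2510%.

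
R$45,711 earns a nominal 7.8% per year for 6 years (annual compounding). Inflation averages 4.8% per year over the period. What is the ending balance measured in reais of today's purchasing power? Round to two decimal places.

Nominal value at maturity: R$45,711 × (1 + 7.8%)^6 ≈ R$71,735.36.
Price-level factor over 6 years: (1 + 4.8%)^6 ≈ 1.3248530073.
The maturity value deflated by that factor is the answer in today's purchasing power.

R$54,145.90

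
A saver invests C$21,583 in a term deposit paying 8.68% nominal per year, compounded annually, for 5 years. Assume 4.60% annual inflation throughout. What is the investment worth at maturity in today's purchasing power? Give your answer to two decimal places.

C$26,133.74

Nominal value at maturity: C$21,583 × (1 + 8.68%)^5 ≈ C$32,723.52.
Price-level factor over 5 years: (1 + 4.60%)^5 ≈ 1.2521559532.
The maturity value deflated by that factor is the answer in today's purchasing power.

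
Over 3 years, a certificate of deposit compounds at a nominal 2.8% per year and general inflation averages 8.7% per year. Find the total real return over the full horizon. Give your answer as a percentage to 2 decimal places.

The annual real rate is (1+2.8%)/(1+8.7%) − 1 = -5.4278%.
Compounded over 3 years: (1 + -0.054278)^3 − 1 ≈ -0.15416.

-15.42%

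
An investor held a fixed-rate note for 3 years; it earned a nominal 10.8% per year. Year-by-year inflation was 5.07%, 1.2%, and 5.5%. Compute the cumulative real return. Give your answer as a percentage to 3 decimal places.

Cumulative inflation factor: 1.0507 × 1.012 × 1.055 ≈ 1.12179.
Nominal growth factor: 1.36025. Real growth factor = 1.36025 / 1.12179 ≈ 1.21257.
Total real return ≈ 21.2572%.

21.257%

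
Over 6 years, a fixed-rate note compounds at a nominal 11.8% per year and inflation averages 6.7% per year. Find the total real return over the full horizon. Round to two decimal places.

32.33%

The annual real rate is (1+11.8%)/(1+6.7%) − 1 = 4.7798%.
Compounded over 6 years: (1 + 0.047798)^6 − 1 ≈ 0.32332.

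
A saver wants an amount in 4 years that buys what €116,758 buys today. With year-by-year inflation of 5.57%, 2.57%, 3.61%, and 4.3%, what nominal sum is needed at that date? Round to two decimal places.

€136,626.05

Cumulative price-level factor: 1.0557 × 1.0257 × 1.0361 × 1.043 ≈ 1.1701643402.
The nominal amount required is €116,758 scaled up by that factor.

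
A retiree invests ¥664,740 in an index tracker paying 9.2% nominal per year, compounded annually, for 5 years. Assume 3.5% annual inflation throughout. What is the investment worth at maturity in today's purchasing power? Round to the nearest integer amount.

Nominal value at maturity: ¥664,740 × (1 + 9.2%)^5 ≈ ¥1,032,203.
Price-level factor over 5 years: (1 + 3.5%)^5 ≈ 1.1876863056.
The maturity value deflated by that factor is the answer in today's purchasing power.

¥869,087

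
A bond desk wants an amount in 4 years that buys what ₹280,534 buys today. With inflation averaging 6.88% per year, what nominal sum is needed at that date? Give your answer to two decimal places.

Cumulative price-level factor: (1+6.88%)^4 ≈ 1.3049256881.
Multiplying ₹280,534 by the price-level factor gives the future nominal sum.

₹366,076.02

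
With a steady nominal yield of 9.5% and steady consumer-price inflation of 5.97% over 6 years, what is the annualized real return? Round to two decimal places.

3.33%

With constant rates the annual real return is the same each year: (1+9.5%)/(1+5.97%) − 1 = 0.03331.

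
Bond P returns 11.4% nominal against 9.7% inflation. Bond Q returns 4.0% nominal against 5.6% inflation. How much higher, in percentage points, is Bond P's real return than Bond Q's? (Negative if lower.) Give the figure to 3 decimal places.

Bond P real return: 1.114/1.097 − 1 = 1.5497%.
Bond Q real return: 1.040/1.056 − 1 = -1.5152%.
Difference: 1.5497 − (-1.5152) = 3.0649 pp.

3.065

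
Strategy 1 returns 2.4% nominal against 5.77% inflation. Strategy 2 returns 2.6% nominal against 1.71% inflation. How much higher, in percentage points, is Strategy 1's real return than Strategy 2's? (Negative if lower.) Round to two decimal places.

-4.06

Strategy 1 real return: 1.024/1.0577 − 1 = -3.186%.
Strategy 2 real return: 1.026/1.0171 − 1 = 0.875%.
Difference: -3.186 − 0.875 = -4.061 pp.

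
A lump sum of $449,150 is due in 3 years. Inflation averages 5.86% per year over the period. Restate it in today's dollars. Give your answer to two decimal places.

$378,613.19

Price-level factor over 3 years: (1 + 5.86%)^3 ≈ 1.1863031101.
Purchasing power today: $449,150 divided by that factor.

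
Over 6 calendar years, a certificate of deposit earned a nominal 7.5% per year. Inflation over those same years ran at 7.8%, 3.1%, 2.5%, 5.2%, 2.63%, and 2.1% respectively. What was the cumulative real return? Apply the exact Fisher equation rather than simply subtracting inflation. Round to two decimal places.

Cumulative inflation factor: 1.078 × 1.031 × 1.025 × 1.052 × 1.0263 × 1.021 ≈ 1.25579.
Nominal growth factor: 1.54330. Real growth factor = 1.54330 / 1.25579 ≈ 1.22895.
Total real return ≈ 22.8948%.

22.89%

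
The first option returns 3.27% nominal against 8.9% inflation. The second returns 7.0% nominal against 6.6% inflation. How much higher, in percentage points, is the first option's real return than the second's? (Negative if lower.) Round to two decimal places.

-5.55

The first option real return: 1.0327/1.089 − 1 = -5.170%.
The second real return: 1.070/1.066 − 1 = 0.375%.
Difference: -5.170 − 0.375 = -5.545 pp.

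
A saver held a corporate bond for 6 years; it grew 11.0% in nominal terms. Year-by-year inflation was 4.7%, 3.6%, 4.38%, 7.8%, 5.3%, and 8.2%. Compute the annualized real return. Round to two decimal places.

-3.69%

Cumulative inflation factor: 1.047 × 1.036 × 1.0438 × 1.078 × 1.053 × 1.082 ≈ 1.39059.
Nominal growth factor: 1.11000. Real growth factor = 1.11000 / 1.39059 ≈ 0.79822.
Annualized: 0.79822^(1/6) − 1 ≈ -0.03686.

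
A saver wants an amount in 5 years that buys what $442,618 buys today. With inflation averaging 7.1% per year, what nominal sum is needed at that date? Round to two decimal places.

Cumulative price-level factor: (1+7.1%)^5 ≈ 1.4091179726.
The nominal amount required is $442,618 scaled up by that factor.

$623,700.98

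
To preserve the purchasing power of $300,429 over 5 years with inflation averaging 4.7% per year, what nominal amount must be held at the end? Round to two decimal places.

$377,985.60

Cumulative price-level factor: (1+4.7%)^5 ≈ 1.2581528578.
The nominal amount required is $300,429 scaled up by that factor.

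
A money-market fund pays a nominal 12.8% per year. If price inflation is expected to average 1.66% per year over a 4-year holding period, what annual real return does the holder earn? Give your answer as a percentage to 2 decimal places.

With constant rates the annual real return is the same each year: (1+12.8%)/(1+1.66%) − 1 = 0.10958.

10.96%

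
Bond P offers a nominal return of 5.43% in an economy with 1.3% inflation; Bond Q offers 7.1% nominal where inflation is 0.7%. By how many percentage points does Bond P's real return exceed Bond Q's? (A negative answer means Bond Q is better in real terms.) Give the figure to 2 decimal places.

-2.28

Bond P real return: 1.0543/1.013 − 1 = 4.077%.
Bond Q real return: 1.071/1.007 − 1 = 6.356%.
Difference: 4.077 − 6.356 = -2.279 pp.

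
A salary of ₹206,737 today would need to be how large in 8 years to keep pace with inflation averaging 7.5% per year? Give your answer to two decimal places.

Cumulative price-level factor: (1+7.5%)^8 ≈ 1.7834778256.
Multiplying ₹206,737 by the price-level factor gives the future nominal sum.

₹368,710.86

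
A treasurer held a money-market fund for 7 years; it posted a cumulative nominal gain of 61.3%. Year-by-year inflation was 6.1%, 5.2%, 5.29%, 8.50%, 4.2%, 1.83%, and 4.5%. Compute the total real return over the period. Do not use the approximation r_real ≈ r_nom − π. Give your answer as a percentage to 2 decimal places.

Cumulative inflation factor: 1.061 × 1.052 × 1.0529 × 1.0850 × 1.042 × 1.0183 × 1.045 ≈ 1.41386.
Nominal growth factor: 1.61300. Real growth factor = 1.61300 / 1.41386 ≈ 1.14084.
Total real return ≈ 14.0845%.

14.08%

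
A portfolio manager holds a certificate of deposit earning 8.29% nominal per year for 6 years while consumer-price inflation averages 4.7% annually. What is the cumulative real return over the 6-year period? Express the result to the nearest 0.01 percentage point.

The annual real rate is (1+8.29%)/(1+4.7%) − 1 = 3.4288%.
Compounded over 6 years: (1 + 0.034288)^6 − 1 ≈ 0.22419.

22.42%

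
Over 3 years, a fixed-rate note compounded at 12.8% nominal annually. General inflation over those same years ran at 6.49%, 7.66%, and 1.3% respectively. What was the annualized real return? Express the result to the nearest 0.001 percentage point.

Cumulative inflation factor: 1.0649 × 1.0766 × 1.013 ≈ 1.16138.
Nominal growth factor: 1.43525. Real growth factor = 1.43525 / 1.16138 ≈ 1.23582.
Annualized: 1.23582^(1/3) − 1 ≈ 0.07313.

7.313%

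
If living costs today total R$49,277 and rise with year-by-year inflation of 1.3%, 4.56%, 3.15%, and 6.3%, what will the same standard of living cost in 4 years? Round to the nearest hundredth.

R$57,229.74

Cumulative price-level factor: 1.013 × 1.0456 × 1.0315 × 1.063 ≈ 1.1613884877.
Multiplying R$49,277 by the price-level factor gives the future nominal sum.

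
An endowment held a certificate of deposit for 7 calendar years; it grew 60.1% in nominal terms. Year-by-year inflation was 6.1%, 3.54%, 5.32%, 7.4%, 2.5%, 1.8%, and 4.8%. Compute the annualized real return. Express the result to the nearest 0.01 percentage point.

2.37%

Cumulative inflation factor: 1.061 × 1.0354 × 1.0532 × 1.074 × 1.025 × 1.018 × 1.048 ≈ 1.35885.
Nominal growth factor: 1.60100. Real growth factor = 1.60100 / 1.35885 ≈ 1.17820.
Annualized: 1.17820^(1/7) − 1 ≈ 0.02370.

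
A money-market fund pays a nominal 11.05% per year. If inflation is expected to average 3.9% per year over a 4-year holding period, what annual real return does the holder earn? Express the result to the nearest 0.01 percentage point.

6.88%

With constant rates the annual real return is the same each year: (1+11.05%)/(1+3.9%) − 1 = 0.06882.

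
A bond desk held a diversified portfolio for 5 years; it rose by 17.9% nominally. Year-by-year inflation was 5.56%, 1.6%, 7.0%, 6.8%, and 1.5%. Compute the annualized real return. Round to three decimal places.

-1.067%

Cumulative inflation factor: 1.0556 × 1.016 × 1.070 × 1.068 × 1.015 ≈ 1.24398.
Nominal growth factor: 1.17900. Real growth factor = 1.17900 / 1.24398 ≈ 0.94776.
Annualized: 0.94776^(1/5) − 1 ≈ -0.01067.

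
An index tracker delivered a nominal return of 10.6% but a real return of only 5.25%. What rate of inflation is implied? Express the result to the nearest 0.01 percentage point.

5.08%

From (1+r_nom) = (1+r_real)(1+π), we get 1+π = (1 + 10.6%)/(1 + 5.25%) = 1.106/1.0525 ≈ 1.05083.
So π ≈ 5.0831%.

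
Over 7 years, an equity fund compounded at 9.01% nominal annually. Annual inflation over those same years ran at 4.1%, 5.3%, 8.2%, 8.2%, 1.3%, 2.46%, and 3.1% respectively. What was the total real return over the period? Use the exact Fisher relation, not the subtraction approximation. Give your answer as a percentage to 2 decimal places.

33.20%

Cumulative inflation factor: 1.041 × 1.053 × 1.082 × 1.082 × 1.013 × 1.0246 × 1.031 ≈ 1.37327.
Nominal growth factor: 1.82921. Real growth factor = 1.82921 / 1.37327 ≈ 1.33201.
Total real return ≈ 33.2012%.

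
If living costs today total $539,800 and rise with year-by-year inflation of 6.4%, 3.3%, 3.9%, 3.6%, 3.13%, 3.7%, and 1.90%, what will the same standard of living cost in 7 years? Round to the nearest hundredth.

Cumulative price-level factor: 1.064 × 1.033 × 1.039 × 1.036 × 1.0313 × 1.037 × 1.0190 ≈ 1.2893036454.
Multiplying $539,800 by the price-level factor gives the future nominal sum.

$695,966.11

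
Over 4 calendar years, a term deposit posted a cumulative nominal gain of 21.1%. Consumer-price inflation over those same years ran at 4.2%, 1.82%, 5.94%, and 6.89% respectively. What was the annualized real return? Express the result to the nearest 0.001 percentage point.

0.199%

Cumulative inflation factor: 1.042 × 1.0182 × 1.0594 × 1.0689 ≈ 1.20143.
Nominal growth factor: 1.21100. Real growth factor = 1.21100 / 1.20143 ≈ 1.00797.
Annualized: 1.00797^(1/4) − 1 ≈ 0.00199.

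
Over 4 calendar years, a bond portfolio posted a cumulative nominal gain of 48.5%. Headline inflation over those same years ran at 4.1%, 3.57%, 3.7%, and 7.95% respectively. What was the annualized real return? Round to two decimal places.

Cumulative inflation factor: 1.041 × 1.0357 × 1.037 × 1.0795 ≈ 1.20694.
Nominal growth factor: 1.48500. Real growth factor = 1.48500 / 1.20694 ≈ 1.23038.
Annualized: 1.23038^(1/4) − 1 ≈ 0.05320.

5.32%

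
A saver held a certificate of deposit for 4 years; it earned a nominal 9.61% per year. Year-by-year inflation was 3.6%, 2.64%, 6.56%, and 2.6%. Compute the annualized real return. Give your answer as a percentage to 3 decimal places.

5.559%

Cumulative inflation factor: 1.036 × 1.0264 × 1.0656 × 1.026 ≈ 1.16257.
Nominal growth factor: 1.44345. Real growth factor = 1.44345 / 1.16257 ≈ 1.24160.
Annualized: 1.24160^(1/4) − 1 ≈ 0.05559.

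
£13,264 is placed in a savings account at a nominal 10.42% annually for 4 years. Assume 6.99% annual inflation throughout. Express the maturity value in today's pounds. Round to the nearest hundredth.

Nominal value at maturity: £13,264 × (1 + 10.42%)^4 ≈ £19,718.12.
Price-level factor over 4 years: (1 + 6.99%)^4 ≈ 1.3103060615.
Dividing the nominal maturity value by the price-level factor gives the value in today's money.

£15,048.48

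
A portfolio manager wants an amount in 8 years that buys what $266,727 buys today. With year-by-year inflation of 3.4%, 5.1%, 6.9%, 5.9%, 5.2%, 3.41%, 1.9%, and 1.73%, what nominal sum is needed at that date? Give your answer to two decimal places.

Cumulative price-level factor: 1.034 × 1.051 × 1.069 × 1.059 × 1.052 × 1.0341 × 1.019 × 1.0173 ≈ 1.3873895741.
Multiplying $266,727 by the price-level factor gives the future nominal sum.

$370,054.26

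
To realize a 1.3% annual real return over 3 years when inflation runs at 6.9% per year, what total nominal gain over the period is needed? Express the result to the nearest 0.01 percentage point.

Required annual nominal rate: (1+1.3%)(1+6.9%) − 1 = 8.2897%.
Cumulative over 3 years: (1 + 0.082897)^3 − 1 ≈ 0.26988.

26.99%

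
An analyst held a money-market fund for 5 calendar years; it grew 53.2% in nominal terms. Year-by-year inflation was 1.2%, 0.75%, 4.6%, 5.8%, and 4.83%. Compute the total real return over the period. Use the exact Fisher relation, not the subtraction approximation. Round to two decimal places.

Cumulative inflation factor: 1.012 × 1.0075 × 1.046 × 1.058 × 1.0483 ≈ 1.18285.
Nominal growth factor: 1.53200. Real growth factor = 1.53200 / 1.18285 ≈ 1.29518.
Total real return ≈ 29.5180%.

29.52%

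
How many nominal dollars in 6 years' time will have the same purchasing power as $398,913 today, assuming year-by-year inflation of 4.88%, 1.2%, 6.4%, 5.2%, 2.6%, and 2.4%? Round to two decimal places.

$497,915.98

Cumulative price-level factor: 1.0488 × 1.012 × 1.064 × 1.052 × 1.026 × 1.024 ≈ 1.2481818880.
Multiplying $398,913 by the price-level factor gives the future nominal sum.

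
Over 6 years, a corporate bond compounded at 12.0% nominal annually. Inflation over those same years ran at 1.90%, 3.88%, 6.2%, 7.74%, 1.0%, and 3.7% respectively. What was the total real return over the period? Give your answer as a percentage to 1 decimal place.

55.6%

Cumulative inflation factor: 1.0190 × 1.0388 × 1.062 × 1.0774 × 1.010 × 1.037 ≈ 1.26855.
Nominal growth factor: 1.97382. Real growth factor = 1.97382 / 1.26855 ≈ 1.55597.
Total real return ≈ 55.5967%.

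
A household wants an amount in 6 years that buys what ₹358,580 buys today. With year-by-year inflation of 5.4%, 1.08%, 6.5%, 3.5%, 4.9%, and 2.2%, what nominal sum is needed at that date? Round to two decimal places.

Cumulative price-level factor: 1.054 × 1.0108 × 1.065 × 1.035 × 1.049 × 1.022 ≈ 1.2589897249.
Multiplying ₹358,580 by the price-level factor gives the future nominal sum.

₹451,448.54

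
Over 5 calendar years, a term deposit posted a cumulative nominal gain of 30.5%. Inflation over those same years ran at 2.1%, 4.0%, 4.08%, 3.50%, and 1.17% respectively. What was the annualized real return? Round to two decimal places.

2.43%

Cumulative inflation factor: 1.021 × 1.040 × 1.0408 × 1.0350 × 1.0117 ≈ 1.15723.
Nominal growth factor: 1.30500. Real growth factor = 1.30500 / 1.15723 ≈ 1.12770.
Annualized: 1.12770^(1/5) − 1 ≈ 0.02433.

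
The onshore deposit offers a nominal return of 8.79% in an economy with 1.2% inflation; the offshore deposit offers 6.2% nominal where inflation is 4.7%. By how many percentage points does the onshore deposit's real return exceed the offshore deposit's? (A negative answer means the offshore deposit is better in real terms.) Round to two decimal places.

6.07

The onshore deposit real return: 1.0879/1.012 − 1 = 7.500%.
The offshore deposit real return: 1.062/1.047 − 1 = 1.433%.
Difference: 7.500 − 1.433 = 6.067 pp.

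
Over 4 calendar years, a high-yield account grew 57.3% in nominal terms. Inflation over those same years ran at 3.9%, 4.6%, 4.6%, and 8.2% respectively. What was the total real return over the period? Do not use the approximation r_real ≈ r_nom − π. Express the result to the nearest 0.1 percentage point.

Cumulative inflation factor: 1.039 × 1.046 × 1.046 × 1.082 ≈ 1.23000.
Nominal growth factor: 1.57300. Real growth factor = 1.57300 / 1.23000 ≈ 1.27886.
Total real return ≈ 27.8859%.

27.9%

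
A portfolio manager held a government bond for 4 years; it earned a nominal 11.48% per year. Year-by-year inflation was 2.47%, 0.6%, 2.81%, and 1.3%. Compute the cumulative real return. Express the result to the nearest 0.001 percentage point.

Cumulative inflation factor: 1.0247 × 1.006 × 1.0281 × 1.013 ≈ 1.07359.
Nominal growth factor: 1.54450. Real growth factor = 1.54450 / 1.07359 ≈ 1.43863.
Total real return ≈ 43.8627%.

43.863%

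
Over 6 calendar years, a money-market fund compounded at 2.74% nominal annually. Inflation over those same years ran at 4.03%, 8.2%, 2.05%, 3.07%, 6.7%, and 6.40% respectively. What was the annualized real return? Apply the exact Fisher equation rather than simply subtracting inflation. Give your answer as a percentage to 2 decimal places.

-2.20%

Cumulative inflation factor: 1.0403 × 1.082 × 1.0205 × 1.0307 × 1.067 × 1.0640 ≈ 1.34412.
Nominal growth factor: 1.17608. Real growth factor = 1.17608 / 1.34412 ≈ 0.87498.
Annualized: 0.87498^(1/6) − 1 ≈ -0.02201.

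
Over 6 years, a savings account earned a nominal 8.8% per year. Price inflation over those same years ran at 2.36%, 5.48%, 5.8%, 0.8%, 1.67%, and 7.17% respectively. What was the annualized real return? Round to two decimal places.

Cumulative inflation factor: 1.0236 × 1.0548 × 1.058 × 1.008 × 1.0167 × 1.0717 ≈ 1.25462.
Nominal growth factor: 1.65872. Real growth factor = 1.65872 / 1.25462 ≈ 1.32209.
Annualized: 1.32209^(1/6) − 1 ≈ 0.04764.

4.76%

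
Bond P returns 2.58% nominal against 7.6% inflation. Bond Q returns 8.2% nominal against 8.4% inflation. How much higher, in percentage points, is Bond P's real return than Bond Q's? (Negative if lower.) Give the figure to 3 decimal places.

-4.481

Bond P real return: 1.0258/1.076 − 1 = -4.6654%.
Bond Q real return: 1.082/1.084 − 1 = -0.1845%.
Difference: -4.6654 − (-0.1845) = -4.4809 pp.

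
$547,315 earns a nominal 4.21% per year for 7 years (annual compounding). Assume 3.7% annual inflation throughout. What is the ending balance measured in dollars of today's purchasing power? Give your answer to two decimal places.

Nominal value at maturity: $547,315 × (1 + 4.21%)^7 ≈ $730,471.24.
Price-level factor over 7 years: (1 + 3.7%)^7 ≈ 1.2895889249.
The maturity value deflated by that factor is the answer in today's purchasing power.

$566,437.28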